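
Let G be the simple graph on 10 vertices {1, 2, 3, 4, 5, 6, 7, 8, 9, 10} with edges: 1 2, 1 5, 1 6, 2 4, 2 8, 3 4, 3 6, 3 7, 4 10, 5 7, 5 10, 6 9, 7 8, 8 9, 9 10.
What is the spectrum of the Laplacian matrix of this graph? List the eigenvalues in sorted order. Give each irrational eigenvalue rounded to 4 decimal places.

[0, 2, 2, 2, 2, 2, 5, 5, 5, 5]

With the vertex order [1, 2, 3, 4, 5, 6, 7, 8, 9, 10], the degrees are [3, 3, 3, 3, 3, 3, 3, 3, 3, 3], giving D = diag(3, 3, 3, 3, 3, 3, 3, 3, 3, 3) and L = D - A. Diagonalising L (or applying a numerical eigensolver to the 10x10 matrix) gives the spectrum above. The single zero eigenvalue shows the graph is connected. The eigenvalues sum to 30, which equals trace(L) = 2|E|.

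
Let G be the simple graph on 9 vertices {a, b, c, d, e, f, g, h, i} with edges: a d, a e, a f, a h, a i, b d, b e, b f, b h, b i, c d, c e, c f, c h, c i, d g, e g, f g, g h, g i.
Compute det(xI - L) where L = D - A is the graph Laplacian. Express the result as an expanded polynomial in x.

x^9 - 40x^8 + 690x^7 - 6720x^6 + 40485x^5 - 154704x^4 + 366560x^3 - 492800x^2 + 288000x

With the vertex order [a, b, c, d, e, f, g, h, i], the degrees are [5, 5, 5, 4, 4, 4, 5, 4, 4], giving D = diag(5, 5, 5, 4, 4, 4, 5, 4, 4) and L = D - A. L has integer entries, so p(x) = det(xI - L) has integer coefficients. Expanding the determinant yields x^9 - 40x^8 + 690x^7 - 6720x^6 + 40485x^5 - 154704x^4 + 366560x^3 - 492800x^2 + 288000x. The coefficient of x^8 equals -trace(L) = -40, matching the sum of degrees. The largest eigenvalue, 9, is at most the vertex count 9.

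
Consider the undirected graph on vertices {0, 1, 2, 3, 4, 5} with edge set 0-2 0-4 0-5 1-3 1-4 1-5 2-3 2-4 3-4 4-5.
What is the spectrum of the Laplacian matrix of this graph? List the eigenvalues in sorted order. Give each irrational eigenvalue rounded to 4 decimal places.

With the vertex order [0, 1, 2, 3, 4, 5], the degrees are [3, 3, 3, 3, 5, 3], giving D = diag(3, 3, 3, 3, 5, 3) and L = D - A. Diagonalising L (or applying a numerical eigensolver to the 6x6 matrix) gives the spectrum above.

[0, 2.3820, 2.3820, 4.6180, 4.6180, 6]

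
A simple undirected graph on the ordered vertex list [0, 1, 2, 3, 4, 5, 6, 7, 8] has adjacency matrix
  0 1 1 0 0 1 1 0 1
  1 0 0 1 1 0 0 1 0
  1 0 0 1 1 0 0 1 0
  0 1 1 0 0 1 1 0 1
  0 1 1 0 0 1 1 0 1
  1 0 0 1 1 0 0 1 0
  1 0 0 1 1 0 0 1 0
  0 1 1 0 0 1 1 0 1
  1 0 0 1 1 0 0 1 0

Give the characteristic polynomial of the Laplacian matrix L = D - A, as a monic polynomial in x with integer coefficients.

Each diagonal entry of L is the vertex degree and each off-diagonal entry is -1 where an edge is present, 0 otherwise; in the order [0, 1, 2, 3, 4, 5, 6, 7, 8] the diagonal is [5, 4, 4, 5, 5, 4, 4, 5, 4]. Computing det(xI - L) by cofactor expansion (or equivalently via sum-over-permutations) gives x^9 - 40x^8 + 690x^7 - 6720x^6 + 40485x^5 - 154704x^4 + 366560x^3 - 492800x^2 + 288000x. The constant term is 0 because L is singular (the all-ones vector lies in its kernel). By the matrix-tree theorem the graph has (1/9) * product of the nonzero eigenvalues = 32000 spanning trees.

x^9 - 40x^8 + 690x^7 - 6720x^6 + 40485x^5 - 154704x^4 + 366560x^3 - 492800x^2 + 288000x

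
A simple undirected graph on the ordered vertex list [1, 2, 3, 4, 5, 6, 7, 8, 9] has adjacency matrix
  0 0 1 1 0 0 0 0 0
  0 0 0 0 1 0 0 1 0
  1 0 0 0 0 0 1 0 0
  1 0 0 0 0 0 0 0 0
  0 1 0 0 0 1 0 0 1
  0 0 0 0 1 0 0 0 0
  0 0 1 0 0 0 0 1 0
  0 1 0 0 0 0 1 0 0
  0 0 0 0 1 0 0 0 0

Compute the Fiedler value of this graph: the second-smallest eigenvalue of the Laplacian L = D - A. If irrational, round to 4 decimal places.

Each diagonal entry of L is the vertex degree and each off-diagonal entry is -1 where an edge is present, 0 otherwise; in the order [1, 2, 3, 4, 5, 6, 7, 8, 9] the diagonal is [2, 2, 2, 1, 3, 1, 2, 2, 1]. The sorted Laplacian eigenvalues are [0, 0.1289, 0.5540, 1, 1.2613, 2.1326, 3, 3.6881, 4.2350]; the algebraic connectivity is the second entry, 0.1289. By the matrix-tree theorem the graph has (1/9) * product of the nonzero eigenvalues = 1 spanning tree.

0.1289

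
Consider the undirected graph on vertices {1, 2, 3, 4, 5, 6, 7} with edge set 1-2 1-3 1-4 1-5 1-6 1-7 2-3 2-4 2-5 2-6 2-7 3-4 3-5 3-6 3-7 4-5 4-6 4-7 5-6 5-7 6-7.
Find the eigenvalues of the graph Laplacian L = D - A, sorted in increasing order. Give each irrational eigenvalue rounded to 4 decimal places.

[0, 7, 7, 7, 7, 7, 7]

With the vertex order [1, 2, 3, 4, 5, 6, 7], the degrees are [6, 6, 6, 6, 6, 6, 6], giving D = diag(6, 6, 6, 6, 6, 6, 6) and L = D - A. L is symmetric positive semidefinite, so every eigenvalue is real and nonnegative. There is one zero in the spectrum, matching the 1 component.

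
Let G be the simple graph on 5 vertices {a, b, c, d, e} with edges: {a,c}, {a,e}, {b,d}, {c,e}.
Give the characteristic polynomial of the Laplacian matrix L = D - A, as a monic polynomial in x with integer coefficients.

With the vertex order [a, b, c, d, e], the degrees are [2, 1, 2, 1, 2], giving D = diag(2, 1, 2, 1, 2) and L = D - A. The eigenvalues of L are [0, 0, 2, 3, 3]; the characteristic polynomial is the product of (x - lambda_i), which multiplies out to x^5 - 8x^4 + 21x^3 - 18x^2. The constant term is 0 because L is singular (the all-ones vector lies in its kernel). The largest eigenvalue, 3, is at most the vertex count 5.

x^5 - 8x^4 + 21x^3 - 18x^2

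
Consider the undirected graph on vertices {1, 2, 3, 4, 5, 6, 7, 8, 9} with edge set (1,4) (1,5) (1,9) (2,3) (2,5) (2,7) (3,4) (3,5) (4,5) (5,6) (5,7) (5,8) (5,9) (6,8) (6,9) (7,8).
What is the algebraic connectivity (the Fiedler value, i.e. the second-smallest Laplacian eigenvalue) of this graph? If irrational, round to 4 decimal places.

With the vertex order [1, 2, 3, 4, 5, 6, 7, 8, 9], the degrees are [3, 3, 3, 3, 8, 3, 3, 3, 3], giving D = diag(3, 3, 3, 3, 8, 3, 3, 3, 3) and L = D - A. The sorted Laplacian eigenvalues are [0, 1.5858, 1.5858, 3, 3, 4.4142, 4.4142, 5, 9]; the algebraic connectivity is the second entry, 1.5858. The eigenvalues sum to 32, which equals trace(L) = 2|E|.

1.5858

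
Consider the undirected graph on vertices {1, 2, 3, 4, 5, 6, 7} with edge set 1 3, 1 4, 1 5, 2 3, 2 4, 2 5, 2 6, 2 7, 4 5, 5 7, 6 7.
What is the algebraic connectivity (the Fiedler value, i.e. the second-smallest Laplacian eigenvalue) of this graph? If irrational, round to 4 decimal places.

Each diagonal entry of L is the vertex degree and each off-diagonal entry is -1 where an edge is present, 0 otherwise; in the order [1, 2, 3, 4, 5, 6, 7] the diagonal is [3, 5, 2, 3, 4, 2, 3]. The smallest Laplacian eigenvalue is always 0. The next one, lambda_2 = 1.2627, measures how hard the graph is to disconnect: larger values mean better connectivity. There is one zero in the spectrum, matching the 1 component. The largest eigenvalue, 6.2934, is at most the vertex count 7.

1.2627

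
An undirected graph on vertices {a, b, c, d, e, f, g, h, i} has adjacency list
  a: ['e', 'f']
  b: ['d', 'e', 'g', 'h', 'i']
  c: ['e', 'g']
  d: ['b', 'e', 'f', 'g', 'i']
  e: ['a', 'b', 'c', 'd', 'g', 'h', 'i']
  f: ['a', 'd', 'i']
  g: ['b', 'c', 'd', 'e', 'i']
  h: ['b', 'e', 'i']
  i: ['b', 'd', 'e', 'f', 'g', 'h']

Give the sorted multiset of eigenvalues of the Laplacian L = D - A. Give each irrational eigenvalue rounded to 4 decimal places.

With the vertex order [a, b, c, d, e, f, g, h, i], the degrees are [2, 5, 2, 5, 7, 3, 5, 3, 6], giving D = diag(2, 5, 2, 5, 7, 3, 5, 3, 6) and L = D - A. L is symmetric positive semidefinite, so every eigenvalue is real and nonnegative. The single zero eigenvalue shows the graph is connected. By the matrix-tree theorem the graph has (1/9) * product of the nonzero eigenvalues = 8391 spanning trees.

[0, 1.4712, 1.9728, 2.9807, 3.9064, 6.2060, 6.2831, 7.0448, 8.1349]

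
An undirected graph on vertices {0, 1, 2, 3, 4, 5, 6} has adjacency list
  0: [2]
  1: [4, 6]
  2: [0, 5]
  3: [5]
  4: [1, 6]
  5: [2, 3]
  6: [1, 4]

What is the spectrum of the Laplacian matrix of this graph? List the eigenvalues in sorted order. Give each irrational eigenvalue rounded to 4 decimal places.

With the vertex order [0, 1, 2, 3, 4, 5, 6], the degrees are [1, 2, 2, 1, 2, 2, 2], giving D = diag(1, 2, 2, 1, 2, 2, 2) and L = D - A. L is symmetric positive semidefinite, so every eigenvalue is real and nonnegative. The 2 zero eigenvalues correspond to the 2 connected components. The largest eigenvalue, 3.4142, is at most the vertex count 7. There are 2 zeros in the spectrum, matching the 2 components.

[0, 0, 0.5858, 2, 3, 3, 3.4142]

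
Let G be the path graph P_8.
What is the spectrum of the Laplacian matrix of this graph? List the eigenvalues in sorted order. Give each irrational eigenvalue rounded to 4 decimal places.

The graph has 8 vertices and degree multiset [2, 2, 2, 2, 2, 2, 1, 1]; D is the diagonal matrix of degrees and L = D - A. Since every row of L sums to 0, the all-ones vector is in the kernel and 0 is an eigenvalue. The single zero eigenvalue shows the graph is connected. By the matrix-tree theorem the graph has (1/8) * product of the nonzero eigenvalues = 1 spanning tree.

[0, 0.1522, 0.5858, 1.2346, 2, 2.7654, 3.4142, 3.8478]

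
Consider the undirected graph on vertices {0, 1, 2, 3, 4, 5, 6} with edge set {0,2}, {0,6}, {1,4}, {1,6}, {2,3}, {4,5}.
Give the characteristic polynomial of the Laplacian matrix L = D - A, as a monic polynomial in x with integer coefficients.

x^7 - 12x^6 + 55x^5 - 120x^4 + 126x^3 - 56x^2 + 7x

Each diagonal entry of L is the vertex degree and each off-diagonal entry is -1 where an edge is present, 0 otherwise; in the order [0, 1, 2, 3, 4, 5, 6] the diagonal is [2, 2, 2, 1, 2, 1, 2]. Computing det(xI - L) by cofactor expansion (or equivalently via sum-over-permutations) gives x^7 - 12x^6 + 55x^5 - 120x^4 + 126x^3 - 56x^2 + 7x. The coefficient of x^6 equals -trace(L) = -12, matching the sum of degrees. By the matrix-tree theorem the graph has (1/7) * product of the nonzero eigenvalues = 1 spanning tree. There is one zero in the spectrum, matching the 1 component.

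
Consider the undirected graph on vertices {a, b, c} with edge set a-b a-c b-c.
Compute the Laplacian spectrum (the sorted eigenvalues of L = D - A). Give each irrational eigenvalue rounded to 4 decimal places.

[0, 3, 3]

With the vertex order [a, b, c], the degrees are [2, 2, 2], giving D = diag(2, 2, 2) and L = D - A. Diagonalising L (or applying a numerical eigensolver to the 3x3 matrix) gives the spectrum above.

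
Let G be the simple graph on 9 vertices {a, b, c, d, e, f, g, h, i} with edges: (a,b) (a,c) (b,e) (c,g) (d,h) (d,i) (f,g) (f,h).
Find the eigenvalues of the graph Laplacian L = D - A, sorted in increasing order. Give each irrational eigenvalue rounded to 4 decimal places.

Each diagonal entry of L is the vertex degree and each off-diagonal entry is -1 where an edge is present, 0 otherwise; in the order [a, b, c, d, e, f, g, h, i] the diagonal is [2, 2, 2, 2, 1, 2, 2, 2, 1]. Since every row of L sums to 0, the all-ones vector is in the kernel and 0 is an eigenvalue. The single zero eigenvalue shows the graph is connected. There is one zero in the spectrum, matching the 1 component.

[0, 0.1206, 0.4679, 1, 1.6527, 2.3473, 3, 3.5321, 3.8794]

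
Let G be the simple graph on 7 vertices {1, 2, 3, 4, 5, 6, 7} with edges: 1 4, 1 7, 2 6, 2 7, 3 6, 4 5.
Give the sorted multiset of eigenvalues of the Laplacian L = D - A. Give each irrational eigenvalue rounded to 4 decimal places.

[0, 0.1981, 0.7530, 1.5550, 2.4450, 3.2470, 3.8019]

With the vertex order [1, 2, 3, 4, 5, 6, 7], the degrees are [2, 2, 1, 2, 1, 2, 2], giving D = diag(2, 2, 1, 2, 1, 2, 2) and L = D - A. Since every row of L sums to 0, the all-ones vector is in the kernel and 0 is an eigenvalue. By the matrix-tree theorem the graph has (1/7) * product of the nonzero eigenvalues = 1 spanning tree. The largest eigenvalue, 3.8019, is at most the vertex count 7.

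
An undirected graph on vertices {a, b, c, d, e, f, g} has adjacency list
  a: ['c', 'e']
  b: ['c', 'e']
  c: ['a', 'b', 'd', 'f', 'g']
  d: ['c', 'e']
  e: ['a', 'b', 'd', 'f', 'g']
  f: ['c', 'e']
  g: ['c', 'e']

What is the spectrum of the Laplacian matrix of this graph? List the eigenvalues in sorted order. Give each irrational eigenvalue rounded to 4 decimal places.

[0, 2, 2, 2, 2, 5, 7]

With the vertex order [a, b, c, d, e, f, g], the degrees are [2, 2, 5, 2, 5, 2, 2], giving D = diag(2, 2, 5, 2, 5, 2, 2) and L = D - A. Diagonalising L (or applying a numerical eigensolver to the 7x7 matrix) gives the spectrum above. The single zero eigenvalue shows the graph is connected. By the matrix-tree theorem the graph has (1/7) * product of the nonzero eigenvalues = 80 spanning trees.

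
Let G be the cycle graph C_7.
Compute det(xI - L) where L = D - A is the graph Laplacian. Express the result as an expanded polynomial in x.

x^7 - 14x^6 + 77x^5 - 210x^4 + 294x^3 - 196x^2 + 49x

The graph has 7 vertices and degree multiset [2, 2, 2, 2, 2, 2, 2]; D is the diagonal matrix of degrees and L = D - A. L has integer entries, so p(x) = det(xI - L) has integer coefficients. Expanding the determinant yields x^7 - 14x^6 + 77x^5 - 210x^4 + 294x^3 - 196x^2 + 49x. The coefficient of x^6 equals -trace(L) = -14, matching the sum of degrees. There is one zero in the spectrum, matching the 1 component. The largest eigenvalue, 3.8019, is at most the vertex count 7.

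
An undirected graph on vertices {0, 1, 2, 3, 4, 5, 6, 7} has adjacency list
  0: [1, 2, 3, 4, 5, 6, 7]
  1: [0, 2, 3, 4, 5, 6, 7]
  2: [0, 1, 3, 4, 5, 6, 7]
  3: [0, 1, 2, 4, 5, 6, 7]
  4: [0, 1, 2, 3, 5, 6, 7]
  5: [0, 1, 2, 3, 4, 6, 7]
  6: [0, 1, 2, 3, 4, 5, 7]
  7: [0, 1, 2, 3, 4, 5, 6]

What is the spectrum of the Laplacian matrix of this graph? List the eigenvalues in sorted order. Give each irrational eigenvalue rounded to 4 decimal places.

Reading degrees in the order [0, 1, 2, 3, 4, 5, 6, 7] gives [7, 7, 7, 7, 7, 7, 7, 7]; set D = diag(7, 7, 7, 7, 7, 7, 7, 7) and form L = D - A. Since every row of L sums to 0, the all-ones vector is in the kernel and 0 is an eigenvalue. The single zero eigenvalue shows the graph is connected. The eigenvalues sum to 56, which equals trace(L) = 2|E|. There is one zero in the spectrum, matching the 1 component.

[0, 8, 8, 8, 8, 8, 8, 8]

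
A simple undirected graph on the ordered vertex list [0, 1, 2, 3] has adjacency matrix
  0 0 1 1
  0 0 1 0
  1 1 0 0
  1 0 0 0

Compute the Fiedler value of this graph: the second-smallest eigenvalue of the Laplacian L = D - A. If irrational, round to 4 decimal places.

Each diagonal entry of L is the vertex degree and each off-diagonal entry is -1 where an edge is present, 0 otherwise; in the order [0, 1, 2, 3] the diagonal is [2, 1, 2, 1]. The sorted Laplacian eigenvalues are [0, 0.5858, 2, 3.4142]; the algebraic connectivity is the second entry, 0.5858. The eigenvalues sum to 6, which equals trace(L) = 2|E|. The largest eigenvalue, 3.4142, is at most the vertex count 4.

0.5858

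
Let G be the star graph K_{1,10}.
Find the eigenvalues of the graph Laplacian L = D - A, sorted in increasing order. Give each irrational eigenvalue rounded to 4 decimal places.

[0, 1, 1, 1, 1, 1, 1, 1, 1, 1, 11]

The graph has 11 vertices and degree multiset [10, 1, 1, 1, 1, 1, 1, 1, 1, 1, 1]; D is the diagonal matrix of degrees and L = D - A. The multiplicity of 0 as a Laplacian eigenvalue equals the number of connected components. There is one zero in the spectrum, matching the 1 component.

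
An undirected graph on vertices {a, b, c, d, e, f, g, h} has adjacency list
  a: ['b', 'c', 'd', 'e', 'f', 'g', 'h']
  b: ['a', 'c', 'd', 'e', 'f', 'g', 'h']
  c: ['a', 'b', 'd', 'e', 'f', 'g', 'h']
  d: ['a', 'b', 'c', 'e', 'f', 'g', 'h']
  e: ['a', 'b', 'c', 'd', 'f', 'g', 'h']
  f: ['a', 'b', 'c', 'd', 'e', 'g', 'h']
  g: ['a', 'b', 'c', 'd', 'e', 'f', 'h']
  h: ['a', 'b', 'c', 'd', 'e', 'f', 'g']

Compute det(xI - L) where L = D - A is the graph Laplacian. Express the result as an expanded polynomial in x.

x^8 - 56x^7 + 1344x^6 - 17920x^5 + 143360x^4 - 688128x^3 + 1835008x^2 - 2097152x

Reading degrees in the order [a, b, c, d, e, f, g, h] gives [7, 7, 7, 7, 7, 7, 7, 7]; set D = diag(7, 7, 7, 7, 7, 7, 7, 7) and form L = D - A. Computing det(xI - L) by cofactor expansion (or equivalently via sum-over-permutations) gives x^8 - 56x^7 + 1344x^6 - 17920x^5 + 143360x^4 - 688128x^3 + 1835008x^2 - 2097152x. The constant term is 0 because L is singular (the all-ones vector lies in its kernel). By the matrix-tree theorem the graph has (1/8) * product of the nonzero eigenvalues = 262144 spanning trees. The eigenvalues sum to 56, which equals trace(L) = 2|E|.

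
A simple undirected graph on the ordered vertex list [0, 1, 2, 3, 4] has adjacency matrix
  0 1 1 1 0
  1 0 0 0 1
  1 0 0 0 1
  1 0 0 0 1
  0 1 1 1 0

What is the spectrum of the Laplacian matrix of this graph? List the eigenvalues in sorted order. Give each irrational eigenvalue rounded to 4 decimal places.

Each diagonal entry of L is the vertex degree and each off-diagonal entry is -1 where an edge is present, 0 otherwise; in the order [0, 1, 2, 3, 4] the diagonal is [3, 2, 2, 2, 3]. Since every row of L sums to 0, the all-ones vector is in the kernel and 0 is an eigenvalue. The single zero eigenvalue shows the graph is connected. By the matrix-tree theorem the graph has (1/5) * product of the nonzero eigenvalues = 12 spanning trees.

[0, 2, 2, 3, 5]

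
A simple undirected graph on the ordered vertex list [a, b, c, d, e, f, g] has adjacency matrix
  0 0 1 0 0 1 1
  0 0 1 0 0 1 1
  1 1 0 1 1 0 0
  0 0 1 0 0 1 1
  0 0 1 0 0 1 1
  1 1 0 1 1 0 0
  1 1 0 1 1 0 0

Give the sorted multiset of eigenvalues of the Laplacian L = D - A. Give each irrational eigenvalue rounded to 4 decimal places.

Reading degrees in the order [a, b, c, d, e, f, g] gives [3, 3, 4, 3, 3, 4, 4]; set D = diag(3, 3, 4, 3, 3, 4, 4) and form L = D - A. L is symmetric positive semidefinite, so every eigenvalue is real and nonnegative. The single zero eigenvalue shows the graph is connected. The largest eigenvalue, 7, is at most the vertex count 7. By the matrix-tree theorem the graph has (1/7) * product of the nonzero eigenvalues = 432 spanning trees.

[0, 3, 3, 3, 4, 4, 7]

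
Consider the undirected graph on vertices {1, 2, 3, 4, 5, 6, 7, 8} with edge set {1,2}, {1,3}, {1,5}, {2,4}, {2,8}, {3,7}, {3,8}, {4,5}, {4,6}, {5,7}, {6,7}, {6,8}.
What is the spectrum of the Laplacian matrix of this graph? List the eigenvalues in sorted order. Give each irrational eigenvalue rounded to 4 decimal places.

[0, 2, 2, 2, 4, 4, 4, 6]

With the vertex order [1, 2, 3, 4, 5, 6, 7, 8], the degrees are [3, 3, 3, 3, 3, 3, 3, 3], giving D = diag(3, 3, 3, 3, 3, 3, 3, 3) and L = D - A. The multiplicity of 0 as a Laplacian eigenvalue equals the number of connected components. The largest eigenvalue, 6, is at most the vertex count 8. By the matrix-tree theorem the graph has (1/8) * product of the nonzero eigenvalues = 384 spanning trees.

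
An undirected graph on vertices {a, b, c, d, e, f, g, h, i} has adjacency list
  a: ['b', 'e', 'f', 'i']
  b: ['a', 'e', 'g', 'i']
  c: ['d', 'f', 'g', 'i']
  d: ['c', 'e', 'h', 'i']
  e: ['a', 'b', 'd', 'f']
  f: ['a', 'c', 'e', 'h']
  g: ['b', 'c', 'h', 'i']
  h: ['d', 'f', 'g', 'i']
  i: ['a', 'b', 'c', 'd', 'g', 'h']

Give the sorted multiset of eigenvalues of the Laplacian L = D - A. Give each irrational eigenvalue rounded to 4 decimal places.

Each diagonal entry of L is the vertex degree and each off-diagonal entry is -1 where an edge is present, 0 otherwise; in the order [a, b, c, d, e, f, g, h, i] the diagonal is [4, 4, 4, 4, 4, 4, 4, 4, 6]. Since every row of L sums to 0, the all-ones vector is in the kernel and 0 is an eigenvalue. The largest eigenvalue, 7.3825, is at most the vertex count 9. There is one zero in the spectrum, matching the 1 component.

[0, 2.4219, 3.0785, 3.7981, 4, 4.8395, 5.7708, 6.7089, 7.3825]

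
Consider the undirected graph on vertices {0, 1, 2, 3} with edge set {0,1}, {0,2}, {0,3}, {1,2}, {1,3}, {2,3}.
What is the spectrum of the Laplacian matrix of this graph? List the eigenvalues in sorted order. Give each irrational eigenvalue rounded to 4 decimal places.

Each diagonal entry of L is the vertex degree and each off-diagonal entry is -1 where an edge is present, 0 otherwise; in the order [0, 1, 2, 3] the diagonal is [3, 3, 3, 3]. L is symmetric positive semidefinite, so every eigenvalue is real and nonnegative. The single zero eigenvalue shows the graph is connected. There is one zero in the spectrum, matching the 1 component.

[0, 4, 4, 4]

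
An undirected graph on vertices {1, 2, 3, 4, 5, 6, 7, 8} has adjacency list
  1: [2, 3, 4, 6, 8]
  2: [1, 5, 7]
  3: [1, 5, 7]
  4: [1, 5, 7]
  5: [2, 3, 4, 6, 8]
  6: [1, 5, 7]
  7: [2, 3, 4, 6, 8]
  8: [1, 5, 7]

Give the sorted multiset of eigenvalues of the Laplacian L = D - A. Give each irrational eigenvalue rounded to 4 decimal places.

[0, 3, 3, 3, 3, 5, 5, 8]

Reading degrees in the order [1, 2, 3, 4, 5, 6, 7, 8] gives [5, 3, 3, 3, 5, 3, 5, 3]; set D = diag(5, 3, 3, 3, 5, 3, 5, 3) and form L = D - A. The multiplicity of 0 as a Laplacian eigenvalue equals the number of connected components. The largest eigenvalue, 8, is at most the vertex count 8.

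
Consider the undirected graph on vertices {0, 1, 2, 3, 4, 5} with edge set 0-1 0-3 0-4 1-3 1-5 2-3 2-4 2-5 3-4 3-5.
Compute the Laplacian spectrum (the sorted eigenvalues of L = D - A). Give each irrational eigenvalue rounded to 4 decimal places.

Each diagonal entry of L is the vertex degree and each off-diagonal entry is -1 where an edge is present, 0 otherwise; in the order [0, 1, 2, 3, 4, 5] the diagonal is [3, 3, 3, 5, 3, 3]. Diagonalising L (or applying a numerical eigensolver to the 6x6 matrix) gives the spectrum above. The single zero eigenvalue shows the graph is connected. By the matrix-tree theorem the graph has (1/6) * product of the nonzero eigenvalues = 121 spanning trees.

[0, 2.3820, 2.3820, 4.6180, 4.6180, 6]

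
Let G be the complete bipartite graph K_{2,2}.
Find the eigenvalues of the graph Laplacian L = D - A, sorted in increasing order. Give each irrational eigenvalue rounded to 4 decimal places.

[0, 2, 2, 4]

The graph has 4 vertices and degree multiset [2, 2, 2, 2]; D is the diagonal matrix of degrees and L = D - A. L is symmetric positive semidefinite, so every eigenvalue is real and nonnegative. The single zero eigenvalue shows the graph is connected. The largest eigenvalue, 4, is at most the vertex count 4.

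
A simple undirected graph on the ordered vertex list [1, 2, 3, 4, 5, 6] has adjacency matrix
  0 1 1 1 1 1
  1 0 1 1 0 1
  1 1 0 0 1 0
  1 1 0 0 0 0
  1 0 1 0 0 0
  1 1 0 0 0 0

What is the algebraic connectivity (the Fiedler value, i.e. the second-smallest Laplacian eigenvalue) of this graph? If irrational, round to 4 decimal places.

1.5188

Reading degrees in the order [1, 2, 3, 4, 5, 6] gives [5, 4, 3, 2, 2, 2]; set D = diag(5, 4, 3, 2, 2, 2) and form L = D - A. The smallest Laplacian eigenvalue is always 0. The next one, lambda_2 = 1.5188, measures how hard the graph is to disconnect: larger values mean better connectivity. There is one zero in the spectrum, matching the 1 component. The eigenvalues sum to 18, which equals trace(L) = 2|E|.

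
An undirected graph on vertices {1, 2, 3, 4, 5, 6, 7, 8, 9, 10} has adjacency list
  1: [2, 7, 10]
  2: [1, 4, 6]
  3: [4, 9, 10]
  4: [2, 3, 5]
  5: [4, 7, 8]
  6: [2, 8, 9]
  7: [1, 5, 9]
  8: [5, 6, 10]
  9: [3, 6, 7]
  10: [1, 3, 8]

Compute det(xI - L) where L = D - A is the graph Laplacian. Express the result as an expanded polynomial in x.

x^10 - 30x^9 + 390x^8 - 2880x^7 + 13305x^6 - 39882x^5 + 77640x^4 - 94800x^3 + 66000x^2 - 20000x

Each diagonal entry of L is the vertex degree and each off-diagonal entry is -1 where an edge is present, 0 otherwise; in the order [1, 2, 3, 4, 5, 6, 7, 8, 9, 10] the diagonal is [3, 3, 3, 3, 3, 3, 3, 3, 3, 3]. Computing det(xI - L) by cofactor expansion (or equivalently via sum-over-permutations) gives x^10 - 30x^9 + 390x^8 - 2880x^7 + 13305x^6 - 39882x^5 + 77640x^4 - 94800x^3 + 66000x^2 - 20000x. The constant term is 0 because L is singular (the all-ones vector lies in its kernel). The eigenvalues sum to 30, which equals trace(L) = 2|E|.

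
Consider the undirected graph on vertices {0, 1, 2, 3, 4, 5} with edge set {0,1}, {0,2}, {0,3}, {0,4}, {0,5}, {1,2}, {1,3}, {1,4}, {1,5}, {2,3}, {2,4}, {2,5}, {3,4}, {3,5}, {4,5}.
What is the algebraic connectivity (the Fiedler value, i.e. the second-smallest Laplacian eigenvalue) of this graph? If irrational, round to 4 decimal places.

6

Reading degrees in the order [0, 1, 2, 3, 4, 5] gives [5, 5, 5, 5, 5, 5]; set D = diag(5, 5, 5, 5, 5, 5) and form L = D - A. The smallest Laplacian eigenvalue is always 0. The next one, lambda_2 = 6, measures how hard the graph is to disconnect: larger values mean better connectivity. The eigenvalues sum to 30, which equals trace(L) = 2|E|. The largest eigenvalue, 6, is at most the vertex count 6.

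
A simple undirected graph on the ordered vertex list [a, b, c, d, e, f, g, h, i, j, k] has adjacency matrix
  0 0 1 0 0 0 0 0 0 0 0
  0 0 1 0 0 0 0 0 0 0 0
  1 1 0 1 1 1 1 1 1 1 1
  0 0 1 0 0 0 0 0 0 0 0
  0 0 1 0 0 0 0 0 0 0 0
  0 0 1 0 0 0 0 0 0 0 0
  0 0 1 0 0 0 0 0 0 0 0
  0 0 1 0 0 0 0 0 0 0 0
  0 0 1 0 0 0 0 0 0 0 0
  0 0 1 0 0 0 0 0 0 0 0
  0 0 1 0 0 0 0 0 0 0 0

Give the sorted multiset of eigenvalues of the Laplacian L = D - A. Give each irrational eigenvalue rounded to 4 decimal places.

[0, 1, 1, 1, 1, 1, 1, 1, 1, 1, 11]

Each diagonal entry of L is the vertex degree and each off-diagonal entry is -1 where an edge is present, 0 otherwise; in the order [a, b, c, d, e, f, g, h, i, j, k] the diagonal is [1, 1, 10, 1, 1, 1, 1, 1, 1, 1, 1]. Diagonalising L (or applying a numerical eigensolver to the 11x11 matrix) gives the spectrum above. The largest eigenvalue, 11, is at most the vertex count 11. There is one zero in the spectrum, matching the 1 component.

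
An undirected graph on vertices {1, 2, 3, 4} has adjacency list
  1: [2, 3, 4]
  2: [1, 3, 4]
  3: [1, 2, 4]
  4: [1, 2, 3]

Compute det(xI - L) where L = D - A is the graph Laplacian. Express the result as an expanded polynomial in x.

x^4 - 12x^3 + 48x^2 - 64x

Each diagonal entry of L is the vertex degree and each off-diagonal entry is -1 where an edge is present, 0 otherwise; in the order [1, 2, 3, 4] the diagonal is [3, 3, 3, 3]. L has integer entries, so p(x) = det(xI - L) has integer coefficients. Expanding the determinant yields x^4 - 12x^3 + 48x^2 - 64x. Since p(0) = det(-L) = 0, x divides p(x). There is one zero in the spectrum, matching the 1 component. By the matrix-tree theorem the graph has (1/4) * product of the nonzero eigenvalues = 16 spanning trees.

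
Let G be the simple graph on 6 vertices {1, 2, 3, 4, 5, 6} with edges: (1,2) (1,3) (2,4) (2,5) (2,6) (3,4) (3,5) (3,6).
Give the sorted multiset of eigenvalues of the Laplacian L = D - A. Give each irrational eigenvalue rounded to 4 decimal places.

[0, 2, 2, 2, 4, 6]

Each diagonal entry of L is the vertex degree and each off-diagonal entry is -1 where an edge is present, 0 otherwise; in the order [1, 2, 3, 4, 5, 6] the diagonal is [2, 4, 4, 2, 2, 2]. The multiplicity of 0 as a Laplacian eigenvalue equals the number of connected components. There is one zero in the spectrum, matching the 1 component.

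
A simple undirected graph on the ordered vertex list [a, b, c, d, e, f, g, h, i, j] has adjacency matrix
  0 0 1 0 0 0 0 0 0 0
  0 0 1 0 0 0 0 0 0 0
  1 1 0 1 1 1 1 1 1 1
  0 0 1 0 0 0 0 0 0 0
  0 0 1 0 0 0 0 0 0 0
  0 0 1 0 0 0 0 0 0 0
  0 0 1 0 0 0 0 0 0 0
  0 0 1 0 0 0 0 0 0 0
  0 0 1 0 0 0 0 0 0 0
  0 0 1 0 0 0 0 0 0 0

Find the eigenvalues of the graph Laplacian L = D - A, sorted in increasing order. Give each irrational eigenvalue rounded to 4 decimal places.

With the vertex order [a, b, c, d, e, f, g, h, i, j], the degrees are [1, 1, 9, 1, 1, 1, 1, 1, 1, 1], giving D = diag(1, 1, 9, 1, 1, 1, 1, 1, 1, 1) and L = D - A. The multiplicity of 0 as a Laplacian eigenvalue equals the number of connected components. There is one zero in the spectrum, matching the 1 component. By the matrix-tree theorem the graph has (1/10) * product of the nonzero eigenvalues = 1 spanning tree.

[0, 1, 1, 1, 1, 1, 1, 1, 1, 10]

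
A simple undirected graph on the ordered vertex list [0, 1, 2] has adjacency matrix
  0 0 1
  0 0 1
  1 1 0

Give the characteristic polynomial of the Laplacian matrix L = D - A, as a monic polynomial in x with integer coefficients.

x^3 - 4x^2 + 3x

With the vertex order [0, 1, 2], the degrees are [1, 1, 2], giving D = diag(1, 1, 2) and L = D - A. Computing det(xI - L) by cofactor expansion (or equivalently via sum-over-permutations) gives x^3 - 4x^2 + 3x. Since p(0) = det(-L) = 0, x divides p(x).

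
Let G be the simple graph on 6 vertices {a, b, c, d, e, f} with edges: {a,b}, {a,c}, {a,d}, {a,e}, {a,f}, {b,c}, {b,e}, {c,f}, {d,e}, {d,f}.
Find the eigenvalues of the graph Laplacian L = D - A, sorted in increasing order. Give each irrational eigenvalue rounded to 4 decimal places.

Each diagonal entry of L is the vertex degree and each off-diagonal entry is -1 where an edge is present, 0 otherwise; in the order [a, b, c, d, e, f] the diagonal is [5, 3, 3, 3, 3, 3]. The multiplicity of 0 as a Laplacian eigenvalue equals the number of connected components. By the matrix-tree theorem the graph has (1/6) * product of the nonzero eigenvalues = 121 spanning trees. The eigenvalues sum to 20, which equals trace(L) = 2|E|.

[0, 2.3820, 2.3820, 4.6180, 4.6180, 6]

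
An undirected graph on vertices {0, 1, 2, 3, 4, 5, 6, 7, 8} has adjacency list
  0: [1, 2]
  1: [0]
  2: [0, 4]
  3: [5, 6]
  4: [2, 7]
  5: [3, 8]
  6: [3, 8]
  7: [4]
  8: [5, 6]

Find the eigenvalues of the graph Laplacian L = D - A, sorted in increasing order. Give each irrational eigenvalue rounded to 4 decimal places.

[0, 0, 0.3820, 1.3820, 2, 2, 2.6180, 3.6180, 4]

With the vertex order [0, 1, 2, 3, 4, 5, 6, 7, 8], the degrees are [2, 1, 2, 2, 2, 2, 2, 1, 2], giving D = diag(2, 1, 2, 2, 2, 2, 2, 1, 2) and L = D - A. The multiplicity of 0 as a Laplacian eigenvalue equals the number of connected components. The 2 zero eigenvalues correspond to the 2 connected components. The largest eigenvalue, 4, is at most the vertex count 9. There are 2 zeros in the spectrum, matching the 2 components.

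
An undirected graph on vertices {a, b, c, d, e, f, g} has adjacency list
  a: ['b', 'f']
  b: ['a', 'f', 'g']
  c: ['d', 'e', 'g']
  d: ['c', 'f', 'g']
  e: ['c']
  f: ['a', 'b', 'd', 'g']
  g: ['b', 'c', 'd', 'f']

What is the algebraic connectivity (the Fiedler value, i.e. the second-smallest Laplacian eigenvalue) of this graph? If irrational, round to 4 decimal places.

Reading degrees in the order [a, b, c, d, e, f, g] gives [2, 3, 3, 3, 1, 4, 4]; set D = diag(2, 3, 3, 3, 1, 4, 4) and form L = D - A. Computing the eigenvalues of L and sorting gives [0, 0.6338, 1.7405, 3.3172, 3.8665, 5, 5.4420]. The Fiedler value lambda_2 = 0.6338 is strictly positive, so the graph is connected. There is one zero in the spectrum, matching the 1 component.

0.6338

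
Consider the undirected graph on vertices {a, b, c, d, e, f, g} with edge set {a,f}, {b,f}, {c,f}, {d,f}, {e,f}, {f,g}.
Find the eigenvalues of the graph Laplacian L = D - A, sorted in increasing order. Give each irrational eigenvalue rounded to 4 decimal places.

Each diagonal entry of L is the vertex degree and each off-diagonal entry is -1 where an edge is present, 0 otherwise; in the order [a, b, c, d, e, f, g] the diagonal is [1, 1, 1, 1, 1, 6, 1]. L is symmetric positive semidefinite, so every eigenvalue is real and nonnegative. By the matrix-tree theorem the graph has (1/7) * product of the nonzero eigenvalues = 1 spanning tree. The largest eigenvalue, 7, is at most the vertex count 7.

[0, 1, 1, 1, 1, 1, 7]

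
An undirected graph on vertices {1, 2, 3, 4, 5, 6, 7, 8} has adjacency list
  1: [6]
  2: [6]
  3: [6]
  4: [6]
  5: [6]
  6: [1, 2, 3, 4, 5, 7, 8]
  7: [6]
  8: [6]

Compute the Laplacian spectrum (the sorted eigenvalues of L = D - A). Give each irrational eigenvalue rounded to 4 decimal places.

[0, 1, 1, 1, 1, 1, 1, 8]

With the vertex order [1, 2, 3, 4, 5, 6, 7, 8], the degrees are [1, 1, 1, 1, 1, 7, 1, 1], giving D = diag(1, 1, 1, 1, 1, 7, 1, 1) and L = D - A. Since every row of L sums to 0, the all-ones vector is in the kernel and 0 is an eigenvalue. The single zero eigenvalue shows the graph is connected. The largest eigenvalue, 8, is at most the vertex count 8.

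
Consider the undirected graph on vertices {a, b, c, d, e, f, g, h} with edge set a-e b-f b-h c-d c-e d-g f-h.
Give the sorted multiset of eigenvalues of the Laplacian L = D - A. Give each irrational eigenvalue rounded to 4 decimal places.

Each diagonal entry of L is the vertex degree and each off-diagonal entry is -1 where an edge is present, 0 otherwise; in the order [a, b, c, d, e, f, g, h] the diagonal is [1, 2, 2, 2, 2, 2, 1, 2]. Diagonalising L (or applying a numerical eigensolver to the 8x8 matrix) gives the spectrum above. The 2 zero eigenvalues correspond to the 2 connected components. There are 2 zeros in the spectrum, matching the 2 components.

[0, 0, 0.3820, 1.3820, 2.6180, 3, 3, 3.6180]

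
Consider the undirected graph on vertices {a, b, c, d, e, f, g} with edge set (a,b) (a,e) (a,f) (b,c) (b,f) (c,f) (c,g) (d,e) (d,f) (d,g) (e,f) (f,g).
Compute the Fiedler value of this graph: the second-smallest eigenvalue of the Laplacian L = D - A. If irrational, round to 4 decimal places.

2

Each diagonal entry of L is the vertex degree and each off-diagonal entry is -1 where an edge is present, 0 otherwise; in the order [a, b, c, d, e, f, g] the diagonal is [3, 3, 3, 3, 3, 6, 3]. The smallest Laplacian eigenvalue is always 0. The next one, lambda_2 = 2, measures how hard the graph is to disconnect: larger values mean better connectivity. There is one zero in the spectrum, matching the 1 component.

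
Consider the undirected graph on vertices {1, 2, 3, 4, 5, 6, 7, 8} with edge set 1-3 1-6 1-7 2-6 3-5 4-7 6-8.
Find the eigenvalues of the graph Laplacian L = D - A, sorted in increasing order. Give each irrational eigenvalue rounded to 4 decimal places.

Reading degrees in the order [1, 2, 3, 4, 5, 6, 7, 8] gives [3, 1, 2, 1, 1, 3, 2, 1]; set D = diag(3, 1, 2, 1, 1, 3, 2, 1) and form L = D - A. The multiplicity of 0 as a Laplacian eigenvalue equals the number of connected components. The single zero eigenvalue shows the graph is connected.

[0, 0.3065, 0.3820, 1, 1.6703, 2.6180, 3.3297, 4.6935]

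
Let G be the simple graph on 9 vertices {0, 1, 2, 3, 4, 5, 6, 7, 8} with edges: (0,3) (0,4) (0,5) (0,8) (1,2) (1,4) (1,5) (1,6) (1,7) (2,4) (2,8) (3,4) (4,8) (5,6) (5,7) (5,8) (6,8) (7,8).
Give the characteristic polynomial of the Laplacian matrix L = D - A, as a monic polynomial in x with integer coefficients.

x^9 - 36x^8 + 551x^7 - 4672x^6 + 23937x^5 - 75638x^4 + 143389x^3 - 148350x^2 + 63666x

Reading degrees in the order [0, 1, 2, 3, 4, 5, 6, 7, 8] gives [4, 5, 3, 2, 5, 5, 3, 3, 6]; set D = diag(4, 5, 3, 2, 5, 5, 3, 3, 6) and form L = D - A. Computing det(xI - L) by cofactor expansion (or equivalently via sum-over-permutations) gives x^9 - 36x^8 + 551x^7 - 4672x^6 + 23937x^5 - 75638x^4 + 143389x^3 - 148350x^2 + 63666x. Since p(0) = det(-L) = 0, x divides p(x). There is one zero in the spectrum, matching the 1 component.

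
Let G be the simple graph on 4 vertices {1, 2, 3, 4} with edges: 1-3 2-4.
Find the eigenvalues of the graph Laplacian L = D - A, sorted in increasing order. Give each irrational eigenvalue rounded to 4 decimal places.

Each diagonal entry of L is the vertex degree and each off-diagonal entry is -1 where an edge is present, 0 otherwise; in the order [1, 2, 3, 4] the diagonal is [1, 1, 1, 1]. L is symmetric positive semidefinite, so every eigenvalue is real and nonnegative. The 2 zero eigenvalues correspond to the 2 connected components. The largest eigenvalue, 2, is at most the vertex count 4. There are 2 zeros in the spectrum, matching the 2 components.

[0, 0, 2, 2]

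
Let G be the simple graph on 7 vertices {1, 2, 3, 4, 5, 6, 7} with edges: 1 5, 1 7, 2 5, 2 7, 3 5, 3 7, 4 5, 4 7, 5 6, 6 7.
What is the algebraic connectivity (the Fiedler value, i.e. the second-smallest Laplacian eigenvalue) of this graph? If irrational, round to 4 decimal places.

With the vertex order [1, 2, 3, 4, 5, 6, 7], the degrees are [2, 2, 2, 2, 5, 2, 5], giving D = diag(2, 2, 2, 2, 5, 2, 5) and L = D - A. Computing the eigenvalues of L and sorting gives [0, 2, 2, 2, 2, 5, 7]. The Fiedler value lambda_2 = 2 is strictly positive, so the graph is connected. The eigenvalues sum to 20, which equals trace(L) = 2|E|. There is one zero in the spectrum, matching the 1 component.

2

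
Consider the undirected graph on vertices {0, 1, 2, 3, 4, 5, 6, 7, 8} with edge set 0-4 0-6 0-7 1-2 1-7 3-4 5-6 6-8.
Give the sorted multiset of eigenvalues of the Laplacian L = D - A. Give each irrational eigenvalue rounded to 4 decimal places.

[0, 0.2217, 0.3327, 1, 1.1923, 2.1071, 3, 3.4413, 4.7049]

With the vertex order [0, 1, 2, 3, 4, 5, 6, 7, 8], the degrees are [3, 2, 1, 1, 2, 1, 3, 2, 1], giving D = diag(3, 2, 1, 1, 2, 1, 3, 2, 1) and L = D - A. L is symmetric positive semidefinite, so every eigenvalue is real and nonnegative. The single zero eigenvalue shows the graph is connected.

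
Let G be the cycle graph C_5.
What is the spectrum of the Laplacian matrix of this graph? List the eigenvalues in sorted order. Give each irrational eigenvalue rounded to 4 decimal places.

The graph has 5 vertices and degree multiset [2, 2, 2, 2, 2]; D is the diagonal matrix of degrees and L = D - A. L is symmetric positive semidefinite, so every eigenvalue is real and nonnegative. The eigenvalues sum to 10, which equals trace(L) = 2|E|.

[0, 1.3820, 1.3820, 3.6180, 3.6180]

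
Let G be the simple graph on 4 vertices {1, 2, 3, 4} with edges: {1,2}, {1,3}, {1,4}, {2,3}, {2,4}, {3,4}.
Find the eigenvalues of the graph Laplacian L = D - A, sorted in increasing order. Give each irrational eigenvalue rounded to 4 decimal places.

[0, 4, 4, 4]

With the vertex order [1, 2, 3, 4], the degrees are [3, 3, 3, 3], giving D = diag(3, 3, 3, 3) and L = D - A. The multiplicity of 0 as a Laplacian eigenvalue equals the number of connected components. The single zero eigenvalue shows the graph is connected. The largest eigenvalue, 4, is at most the vertex count 4. By the matrix-tree theorem the graph has (1/4) * product of the nonzero eigenvalues = 16 spanning trees.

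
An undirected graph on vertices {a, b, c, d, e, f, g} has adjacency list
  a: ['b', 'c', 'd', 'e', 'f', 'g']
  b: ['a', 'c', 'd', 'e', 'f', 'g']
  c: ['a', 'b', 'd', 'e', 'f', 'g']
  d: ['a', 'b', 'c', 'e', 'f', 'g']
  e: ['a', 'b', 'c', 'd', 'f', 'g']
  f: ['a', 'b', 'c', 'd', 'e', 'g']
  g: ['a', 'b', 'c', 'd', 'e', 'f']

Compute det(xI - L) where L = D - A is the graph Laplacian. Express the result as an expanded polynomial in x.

With the vertex order [a, b, c, d, e, f, g], the degrees are [6, 6, 6, 6, 6, 6, 6], giving D = diag(6, 6, 6, 6, 6, 6, 6) and L = D - A. Computing det(xI - L) by cofactor expansion (or equivalently via sum-over-permutations) gives x^7 - 42x^6 + 735x^5 - 6860x^4 + 36015x^3 - 100842x^2 + 117649x. The constant term is 0 because L is singular (the all-ones vector lies in its kernel). By the matrix-tree theorem the graph has (1/7) * product of the nonzero eigenvalues = 16807 spanning trees.

x^7 - 42x^6 + 735x^5 - 6860x^4 + 36015x^3 - 100842x^2 + 117649x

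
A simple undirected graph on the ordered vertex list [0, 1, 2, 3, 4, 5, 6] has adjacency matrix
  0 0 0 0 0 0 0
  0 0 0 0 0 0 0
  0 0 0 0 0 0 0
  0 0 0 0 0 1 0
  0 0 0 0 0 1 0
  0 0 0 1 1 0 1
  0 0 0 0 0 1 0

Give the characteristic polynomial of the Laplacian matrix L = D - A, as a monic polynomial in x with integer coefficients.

x^7 - 6x^6 + 9x^5 - 4x^4

Each diagonal entry of L is the vertex degree and each off-diagonal entry is -1 where an edge is present, 0 otherwise; in the order [0, 1, 2, 3, 4, 5, 6] the diagonal is [0, 0, 0, 1, 1, 3, 1]. L has integer entries, so p(x) = det(xI - L) has integer coefficients. Expanding the determinant yields x^7 - 6x^6 + 9x^5 - 4x^4. The coefficient of x^6 equals -trace(L) = -6, matching the sum of degrees. The largest eigenvalue, 4, is at most the vertex count 7. The eigenvalues sum to 6, which equals trace(L) = 2|E|.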